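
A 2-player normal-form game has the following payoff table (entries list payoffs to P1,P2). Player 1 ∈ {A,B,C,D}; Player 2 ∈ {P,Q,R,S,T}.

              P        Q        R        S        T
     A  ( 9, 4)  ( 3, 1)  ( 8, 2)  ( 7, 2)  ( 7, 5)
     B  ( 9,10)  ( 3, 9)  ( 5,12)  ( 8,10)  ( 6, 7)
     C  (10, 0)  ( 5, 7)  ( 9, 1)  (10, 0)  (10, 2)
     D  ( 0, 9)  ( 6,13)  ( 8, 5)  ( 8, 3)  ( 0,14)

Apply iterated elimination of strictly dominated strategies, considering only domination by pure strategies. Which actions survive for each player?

P1 drop A (C beats it: P:10>9 Q:5>3 R:9>8 S:10>7 T:10>7)
P1 drop B (C beats it: P:10>9 Q:5>3 R:9>5 S:10>8 T:10>6)
P2 drop P (Q beats it: C:7>0 D:13>9)
P2 drop R (Q beats it: C:7>1 D:13>5)
P2 drop S (Q beats it: C:7>0 D:13>3)
P1→{C,D} P2→{Q,T}

Remaining: P1:{C,D} P2:{Q,T}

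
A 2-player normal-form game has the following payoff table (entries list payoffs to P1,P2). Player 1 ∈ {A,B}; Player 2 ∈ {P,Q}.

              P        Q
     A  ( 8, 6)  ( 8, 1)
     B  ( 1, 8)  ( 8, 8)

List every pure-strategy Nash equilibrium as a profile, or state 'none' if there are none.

NE set: (A,P), (B,Q)

(A,P): NE
(A,Q): not NE [P2→P gives 6>1]
(B,P): not NE [P1→A gives 8>1]
(B,Q): NE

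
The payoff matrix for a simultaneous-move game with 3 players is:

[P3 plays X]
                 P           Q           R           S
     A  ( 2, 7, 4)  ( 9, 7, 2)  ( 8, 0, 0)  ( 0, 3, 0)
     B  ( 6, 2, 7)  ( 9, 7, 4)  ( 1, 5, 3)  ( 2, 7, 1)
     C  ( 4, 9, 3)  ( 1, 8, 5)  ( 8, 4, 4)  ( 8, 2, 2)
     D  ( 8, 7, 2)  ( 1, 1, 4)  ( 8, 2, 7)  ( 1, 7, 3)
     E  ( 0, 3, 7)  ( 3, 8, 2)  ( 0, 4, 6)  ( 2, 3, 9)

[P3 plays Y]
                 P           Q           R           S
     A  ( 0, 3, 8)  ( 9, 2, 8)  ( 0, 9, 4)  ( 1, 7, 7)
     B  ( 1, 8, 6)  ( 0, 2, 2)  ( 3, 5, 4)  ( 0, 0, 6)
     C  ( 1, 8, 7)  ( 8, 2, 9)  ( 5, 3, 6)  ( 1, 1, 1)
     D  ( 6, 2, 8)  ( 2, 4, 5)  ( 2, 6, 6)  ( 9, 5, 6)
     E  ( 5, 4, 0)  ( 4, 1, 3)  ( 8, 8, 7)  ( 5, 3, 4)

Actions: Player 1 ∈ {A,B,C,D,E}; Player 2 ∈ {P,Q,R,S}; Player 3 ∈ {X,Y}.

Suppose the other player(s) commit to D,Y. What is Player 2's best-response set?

u_2(P vs D,Y) = 2
u_2(Q vs D,Y) = 4
u_2(R vs D,Y) = 6
u_2(S vs D,Y) = 5
max payoff 6 at {R}

BR_2 = {R}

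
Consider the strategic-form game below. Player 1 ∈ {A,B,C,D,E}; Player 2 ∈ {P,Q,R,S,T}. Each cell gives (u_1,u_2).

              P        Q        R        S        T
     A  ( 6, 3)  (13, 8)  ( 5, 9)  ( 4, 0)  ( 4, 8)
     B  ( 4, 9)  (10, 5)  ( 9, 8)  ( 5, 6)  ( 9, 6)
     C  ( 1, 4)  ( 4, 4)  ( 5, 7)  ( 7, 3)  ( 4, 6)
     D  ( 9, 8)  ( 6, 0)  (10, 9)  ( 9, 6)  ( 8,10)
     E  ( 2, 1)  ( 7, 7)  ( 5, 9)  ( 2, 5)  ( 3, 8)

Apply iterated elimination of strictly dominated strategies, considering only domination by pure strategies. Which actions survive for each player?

Survivors P1:{B,D} P2:{P,R,T}

P1 drop C (D beats it: P:9>1 Q:6>4 R:10>5 S:9>7 T:8>4)
P1 drop E (B beats it: P:4>2 Q:10>7 R:9>5 S:5>2 T:9>3)
P2 drop Q (R beats it: A:9>8 B:8>5 D:9>0)
P1 drop A (D beats it: P:9>6 R:10>5 S:9>4 T:8>4)
P2 drop S (P beats it: B:9>6 D:8>6)
P1→{B,D} P2→{P,R,T}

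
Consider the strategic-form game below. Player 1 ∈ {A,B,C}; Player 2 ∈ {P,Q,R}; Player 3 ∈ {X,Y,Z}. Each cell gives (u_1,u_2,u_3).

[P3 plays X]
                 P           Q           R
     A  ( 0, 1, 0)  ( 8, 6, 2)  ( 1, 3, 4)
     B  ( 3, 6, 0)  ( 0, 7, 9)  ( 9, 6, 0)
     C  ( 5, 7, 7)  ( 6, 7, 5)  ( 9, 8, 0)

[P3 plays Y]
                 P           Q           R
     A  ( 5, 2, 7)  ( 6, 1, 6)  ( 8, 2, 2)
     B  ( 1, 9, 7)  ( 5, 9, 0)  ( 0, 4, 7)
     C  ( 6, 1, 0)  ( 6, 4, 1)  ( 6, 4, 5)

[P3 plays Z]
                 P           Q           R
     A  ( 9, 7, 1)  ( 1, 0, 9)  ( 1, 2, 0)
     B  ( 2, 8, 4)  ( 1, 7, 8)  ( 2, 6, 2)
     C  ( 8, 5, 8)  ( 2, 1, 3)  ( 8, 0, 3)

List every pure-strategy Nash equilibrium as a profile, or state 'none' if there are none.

Equilibria: none

(A,P,X): not NE [P1→C gives 5>0; P2→Q gives 6>1; P3→Y gives 7>0]
(A,P,Y): not NE [P1→C gives 6>5]
(A,P,Z): not NE [P3→Y gives 7>1]
(A,Q,X): not NE [P3→Z gives 9>2]
(A,Q,Y): not NE [P2→R gives 2>1; P3→Z gives 9>6]
(A,Q,Z): not NE [P1→C gives 2>1; P2→P gives 7>0]
(A,R,X): not NE [P1→C gives 9>1; P2→Q gives 6>3]
(A,R,Y): not NE [P3→X gives 4>2]
(A,R,Z): not NE [P1→C gives 8>1; P2→P gives 7>2; P3→X gives 4>0]
(B,P,X): not NE [P1→C gives 5>3; P2→Q gives 7>6; P3→Y gives 7>0]
(B,P,Y): not NE [P1→C gives 6>1]
(B,P,Z): not NE [P1→A gives 9>2; P3→Y gives 7>4]
(B,Q,X): not NE [P1→A gives 8>0]
(B,Q,Y): not NE [P1→C gives 6>5; P3→X gives 9>0]
(B,Q,Z): not NE [P1→C gives 2>1; P2→P gives 8>7; P3→X gives 9>8]
(B,R,X): not NE [P2→Q gives 7>6; P3→Y gives 7>0]
(B,R,Y): not NE [P1→A gives 8>0; P2→Q gives 9>4]
(B,R,Z): not NE [P1→C gives 8>2; P2→P gives 8>6; P3→Y gives 7>2]
(C,P,X): not NE [P2→R gives 8>7; P3→Z gives 8>7]
(C,P,Y): not NE [P2→R gives 4>1; P3→Z gives 8>0]
(C,P,Z): not NE [P1→A gives 9>8]
(C,Q,X): not NE [P1→A gives 8>6; P2→R gives 8>7]
(C,Q,Y): not NE [P3→X gives 5>1]
(C,Q,Z): not NE [P2→P gives 5>1; P3→X gives 5>3]
(C,R,X): not NE [P3→Y gives 5>0]
(C,R,Y): not NE [P1→A gives 8>6]
(C,R,Z): not NE [P2→P gives 5>0; P3→Y gives 5>3]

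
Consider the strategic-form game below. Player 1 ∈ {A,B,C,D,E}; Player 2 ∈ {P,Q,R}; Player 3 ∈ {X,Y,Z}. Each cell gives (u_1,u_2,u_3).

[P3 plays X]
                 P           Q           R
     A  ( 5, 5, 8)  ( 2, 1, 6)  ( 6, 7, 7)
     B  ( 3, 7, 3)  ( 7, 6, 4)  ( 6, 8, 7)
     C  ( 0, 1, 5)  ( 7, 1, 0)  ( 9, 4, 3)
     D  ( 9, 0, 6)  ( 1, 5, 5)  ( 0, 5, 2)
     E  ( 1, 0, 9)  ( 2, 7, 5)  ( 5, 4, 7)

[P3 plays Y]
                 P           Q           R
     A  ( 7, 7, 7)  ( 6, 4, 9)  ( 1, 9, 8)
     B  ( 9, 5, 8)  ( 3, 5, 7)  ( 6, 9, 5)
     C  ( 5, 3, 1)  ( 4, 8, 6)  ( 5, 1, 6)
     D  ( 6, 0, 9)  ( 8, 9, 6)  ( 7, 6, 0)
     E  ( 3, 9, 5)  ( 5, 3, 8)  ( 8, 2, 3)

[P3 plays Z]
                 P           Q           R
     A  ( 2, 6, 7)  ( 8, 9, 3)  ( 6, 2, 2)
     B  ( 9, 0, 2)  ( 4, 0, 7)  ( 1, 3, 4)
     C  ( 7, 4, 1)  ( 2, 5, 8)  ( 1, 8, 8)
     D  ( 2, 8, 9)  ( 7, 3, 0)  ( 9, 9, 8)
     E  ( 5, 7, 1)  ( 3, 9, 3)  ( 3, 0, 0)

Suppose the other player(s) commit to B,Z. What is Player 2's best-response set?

BR_2 = {R}

u_2(P vs B,Z) = 0
u_2(Q vs B,Z) = 0
u_2(R vs B,Z) = 3
max payoff 3 at {R}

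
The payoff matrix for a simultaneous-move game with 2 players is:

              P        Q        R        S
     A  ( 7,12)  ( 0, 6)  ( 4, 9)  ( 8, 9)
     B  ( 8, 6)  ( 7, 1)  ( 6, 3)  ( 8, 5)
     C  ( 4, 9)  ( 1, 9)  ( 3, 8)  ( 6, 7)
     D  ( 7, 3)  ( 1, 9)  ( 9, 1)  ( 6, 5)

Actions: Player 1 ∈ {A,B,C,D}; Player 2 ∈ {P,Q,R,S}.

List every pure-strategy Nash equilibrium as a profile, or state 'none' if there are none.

(A,P): not NE [P1→B gives 8>7]
(A,Q): not NE [P1→B gives 7>0; P2→P gives 12>6]
(A,R): not NE [P1→D gives 9>4; P2→P gives 12>9]
(A,S): not NE [P2→P gives 12>9]
(B,P): NE
(B,Q): not NE [P2→P gives 6>1]
(B,R): not NE [P1→D gives 9>6; P2→P gives 6>3]
(B,S): not NE [P2→P gives 6>5]
(C,P): not NE [P1→B gives 8>4]
(C,Q): not NE [P1→B gives 7>1]
(C,R): not NE [P1→D gives 9>3; P2→Q gives 9>8]
(C,S): not NE [P1→B gives 8>6; P2→Q gives 9>7]
(D,P): not NE [P1→B gives 8>7; P2→Q gives 9>3]
(D,Q): not NE [P1→B gives 7>1]
(D,R): not NE [P2→Q gives 9>1]
(D,S): not NE [P1→B gives 8>6; P2→Q gives 9>5]

NE set: (B,P)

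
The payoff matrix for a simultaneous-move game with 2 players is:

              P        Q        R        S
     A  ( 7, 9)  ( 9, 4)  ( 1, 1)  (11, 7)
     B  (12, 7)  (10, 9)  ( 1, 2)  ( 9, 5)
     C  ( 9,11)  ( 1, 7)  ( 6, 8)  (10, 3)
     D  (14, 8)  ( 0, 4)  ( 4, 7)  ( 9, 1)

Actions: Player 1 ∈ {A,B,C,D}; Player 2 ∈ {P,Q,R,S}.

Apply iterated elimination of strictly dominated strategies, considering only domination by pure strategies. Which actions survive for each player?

IESDS → P1:{B,D} P2:{P,Q}

P2 drop R (P beats it: A:9>1 B:7>2 C:11>8 D:8>7)
P2 drop S (P beats it: A:9>7 B:7>5 C:11>3 D:8>1)
P1 drop A (B beats it: P:12>7 Q:10>9)
P1 drop C (B beats it: P:12>9 Q:10>1)
P1→{B,D} P2→{P,Q}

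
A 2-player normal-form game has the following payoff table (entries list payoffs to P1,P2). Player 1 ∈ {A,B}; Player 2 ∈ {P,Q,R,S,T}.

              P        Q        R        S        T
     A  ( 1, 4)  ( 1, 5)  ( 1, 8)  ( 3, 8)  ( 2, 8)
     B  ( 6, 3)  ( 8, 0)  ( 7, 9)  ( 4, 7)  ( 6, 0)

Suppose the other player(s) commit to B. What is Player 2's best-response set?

u_2(P vs B) = 3
u_2(Q vs B) = 0
u_2(R vs B) = 9
u_2(S vs B) = 7
u_2(T vs B) = 0
max payoff 9 at {R}

argmax u_2 = {R}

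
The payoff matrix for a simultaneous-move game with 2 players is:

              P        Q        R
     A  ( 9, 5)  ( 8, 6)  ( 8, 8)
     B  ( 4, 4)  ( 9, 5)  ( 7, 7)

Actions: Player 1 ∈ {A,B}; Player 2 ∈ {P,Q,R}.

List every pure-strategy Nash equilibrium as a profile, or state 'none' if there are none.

(A,P): not NE [P2→R gives 8>5]
(A,Q): not NE [P1→B gives 9>8; P2→R gives 8>6]
(A,R): NE
(B,P): not NE [P1→A gives 9>4; P2→R gives 7>4]
(B,Q): not NE [P2→R gives 7>5]
(B,R): not NE [P1→A gives 8>7]

Nash profiles: (A,R)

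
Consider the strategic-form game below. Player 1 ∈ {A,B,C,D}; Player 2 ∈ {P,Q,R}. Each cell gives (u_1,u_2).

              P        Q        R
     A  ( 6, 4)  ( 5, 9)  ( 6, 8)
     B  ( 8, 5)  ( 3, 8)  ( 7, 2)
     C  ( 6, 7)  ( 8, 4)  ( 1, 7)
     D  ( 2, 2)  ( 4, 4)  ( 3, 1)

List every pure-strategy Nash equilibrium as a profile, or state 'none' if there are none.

(A,P): not NE [P1→B gives 8>6; P2→Q gives 9>4]
(A,Q): not NE [P1→C gives 8>5]
(A,R): not NE [P1→B gives 7>6; P2→Q gives 9>8]
(B,P): not NE [P2→Q gives 8>5]
(B,Q): not NE [P1→C gives 8>3]
(B,R): not NE [P2→Q gives 8>2]
(C,P): not NE [P1→B gives 8>6]
(C,Q): not NE [P2→R gives 7>4]
(C,R): not NE [P1→B gives 7>1]
(D,P): not NE [P1→B gives 8>2; P2→Q gives 4>2]
(D,Q): not NE [P1→C gives 8>4]
(D,R): not NE [P1→B gives 7>3; P2→Q gives 4>1]

PSNE: ∅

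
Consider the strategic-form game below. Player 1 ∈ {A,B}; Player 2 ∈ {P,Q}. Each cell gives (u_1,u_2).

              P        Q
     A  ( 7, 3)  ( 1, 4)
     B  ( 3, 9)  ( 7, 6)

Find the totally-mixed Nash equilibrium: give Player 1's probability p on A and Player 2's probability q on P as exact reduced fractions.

P1 indiff ⇒ q·7+(1-q)·1 = q·3+(1-q)·7 ⇒ q(4) = (1-q)(6) ⇒ q = 3/5
P2 indiff ⇒ p·3+(1-p)·9 = p·4+(1-p)·6 ⇒ p(-1) = (1-p)(-3) ⇒ p = 3/4

p=3/4, q=3/5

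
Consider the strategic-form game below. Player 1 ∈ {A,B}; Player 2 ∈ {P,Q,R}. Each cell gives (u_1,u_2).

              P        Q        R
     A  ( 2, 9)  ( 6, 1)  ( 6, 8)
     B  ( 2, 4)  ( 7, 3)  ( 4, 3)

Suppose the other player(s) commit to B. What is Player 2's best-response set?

P2 best: {P}

u_2(P vs B) = 4
u_2(Q vs B) = 3
u_2(R vs B) = 3
max payoff 4 at {P}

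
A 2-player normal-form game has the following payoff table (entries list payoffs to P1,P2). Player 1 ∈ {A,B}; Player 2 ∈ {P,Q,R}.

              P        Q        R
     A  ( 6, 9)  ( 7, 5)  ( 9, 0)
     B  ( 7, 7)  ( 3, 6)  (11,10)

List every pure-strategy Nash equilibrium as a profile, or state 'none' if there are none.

Nash profiles: (B,R)

(A,P): not NE [P1→B gives 7>6]
(A,Q): not NE [P2→P gives 9>5]
(A,R): not NE [P1→B gives 11>9; P2→P gives 9>0]
(B,P): not NE [P2→R gives 10>7]
(B,Q): not NE [P1→A gives 7>3; P2→R gives 10>6]
(B,R): NE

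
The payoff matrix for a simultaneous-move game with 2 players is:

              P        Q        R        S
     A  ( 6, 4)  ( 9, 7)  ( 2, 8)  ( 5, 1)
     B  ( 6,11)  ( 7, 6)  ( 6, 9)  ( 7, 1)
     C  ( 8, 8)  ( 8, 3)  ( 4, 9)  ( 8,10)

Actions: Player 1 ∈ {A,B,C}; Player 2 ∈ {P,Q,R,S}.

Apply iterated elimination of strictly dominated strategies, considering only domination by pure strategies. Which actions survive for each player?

Survivors P1:{B,C} P2:{P,R,S}

P2 drop Q (R beats it: A:8>7 B:9>6 C:9>3)
P1 drop A (C beats it: P:8>6 R:4>2 S:8>5)
P1→{B,C} P2→{P,R,S}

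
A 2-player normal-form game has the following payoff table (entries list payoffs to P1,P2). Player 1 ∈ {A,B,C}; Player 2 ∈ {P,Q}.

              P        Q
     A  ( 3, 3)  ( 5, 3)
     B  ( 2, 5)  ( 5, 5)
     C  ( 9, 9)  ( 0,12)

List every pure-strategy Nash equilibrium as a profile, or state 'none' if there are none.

(A,P): not NE [P1→C gives 9>3]
(A,Q): NE
(B,P): not NE [P1→C gives 9>2]
(B,Q): NE
(C,P): not NE [P2→Q gives 12>9]
(C,Q): not NE [P1→B gives 5>0]

PSNE = {(A,Q), (B,Q)}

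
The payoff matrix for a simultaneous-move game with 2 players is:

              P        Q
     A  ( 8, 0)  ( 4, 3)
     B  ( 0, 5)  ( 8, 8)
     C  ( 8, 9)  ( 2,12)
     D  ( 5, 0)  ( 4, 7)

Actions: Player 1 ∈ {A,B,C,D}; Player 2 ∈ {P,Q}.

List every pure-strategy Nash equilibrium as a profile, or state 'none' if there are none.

PSNE = {(B,Q)}

(A,P): not NE [P2→Q gives 3>0]
(A,Q): not NE [P1→B gives 8>4]
(B,P): not NE [P1→C gives 8>0; P2→Q gives 8>5]
(B,Q): NE
(C,P): not NE [P2→Q gives 12>9]
(C,Q): not NE [P1→B gives 8>2]
(D,P): not NE [P1→C gives 8>5; P2→Q gives 7>0]
(D,Q): not NE [P1→B gives 8>4]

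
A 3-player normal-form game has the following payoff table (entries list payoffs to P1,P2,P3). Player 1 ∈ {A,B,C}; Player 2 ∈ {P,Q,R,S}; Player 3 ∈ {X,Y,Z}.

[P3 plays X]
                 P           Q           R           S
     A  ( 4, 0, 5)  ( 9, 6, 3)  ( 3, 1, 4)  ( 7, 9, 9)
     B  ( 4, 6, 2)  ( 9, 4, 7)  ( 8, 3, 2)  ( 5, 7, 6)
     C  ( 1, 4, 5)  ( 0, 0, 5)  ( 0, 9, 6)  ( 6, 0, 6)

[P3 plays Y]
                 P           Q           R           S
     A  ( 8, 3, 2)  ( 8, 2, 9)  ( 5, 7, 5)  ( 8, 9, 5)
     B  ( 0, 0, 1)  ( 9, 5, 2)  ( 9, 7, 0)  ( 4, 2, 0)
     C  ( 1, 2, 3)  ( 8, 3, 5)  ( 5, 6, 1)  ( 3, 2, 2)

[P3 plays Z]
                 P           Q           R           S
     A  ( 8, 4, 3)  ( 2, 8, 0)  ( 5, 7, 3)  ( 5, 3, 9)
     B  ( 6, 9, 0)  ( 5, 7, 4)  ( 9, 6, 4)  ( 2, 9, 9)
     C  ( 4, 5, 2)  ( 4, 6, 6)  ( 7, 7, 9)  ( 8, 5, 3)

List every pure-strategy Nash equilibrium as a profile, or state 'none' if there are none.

(A,P,X): not NE [P2→S gives 9>0]
(A,P,Y): not NE [P2→S gives 9>3; P3→X gives 5>2]
(A,P,Z): not NE [P2→Q gives 8>4; P3→X gives 5>3]
(A,Q,X): not NE [P2→S gives 9>6; P3→Y gives 9>3]
(A,Q,Y): not NE [P1→B gives 9>8; P2→S gives 9>2]
(A,Q,Z): not NE [P1→B gives 5>2; P3→Y gives 9>0]
(A,R,X): not NE [P1→B gives 8>3; P2→S gives 9>1; P3→Y gives 5>4]
(A,R,Y): not NE [P1→B gives 9>5; P2→S gives 9>7]
(A,R,Z): not NE [P1→B gives 9>5; P2→Q gives 8>7; P3→Y gives 5>3]
(A,S,X): NE
(A,S,Y): not NE [P3→Z gives 9>5]
(A,S,Z): not NE [P1→C gives 8>5; P2→Q gives 8>3]
(B,P,X): not NE [P2→S gives 7>6]
(B,P,Y): not NE [P1→A gives 8>0; P2→R gives 7>0; P3→X gives 2>1]
(B,P,Z): not NE [P1→A gives 8>6; P3→X gives 2>0]
(B,Q,X): not NE [P2→S gives 7>4]
(B,Q,Y): not NE [P2→R gives 7>5; P3→X gives 7>2]
(B,Q,Z): not NE [P2→S gives 9>7; P3→X gives 7>4]
(B,R,X): not NE [P2→S gives 7>3; P3→Z gives 4>2]
(B,R,Y): not NE [P3→Z gives 4>0]
(B,R,Z): not NE [P2→S gives 9>6]
(B,S,X): not NE [P1→A gives 7>5; P3→Z gives 9>6]
(B,S,Y): not NE [P1→A gives 8>4; P2→R gives 7>2; P3→Z gives 9>0]
(B,S,Z): not NE [P1→C gives 8>2]
(C,P,X): not NE [P1→B gives 4>1; P2→R gives 9>4]
(C,P,Y): not NE [P1→A gives 8>1; P2→R gives 6>2; P3→X gives 5>3]
(C,P,Z): not NE [P1→A gives 8>4; P2→R gives 7>5; P3→X gives 5>2]
(C,Q,X): not NE [P1→B gives 9>0; P2→R gives 9>0; P3→Z gives 6>5]
(C,Q,Y): not NE [P1→B gives 9>8; P2→R gives 6>3; P3→Z gives 6>5]
(C,Q,Z): not NE [P1→B gives 5>4; P2→R gives 7>6]
(C,R,X): not NE [P1→B gives 8>0; P3→Z gives 9>6]
(C,R,Y): not NE [P1→B gives 9>5; P3→Z gives 9>1]
(C,R,Z): not NE [P1→B gives 9>7]
(C,S,X): not NE [P1→A gives 7>6; P2→R gives 9>0]
(C,S,Y): not NE [P1→A gives 8>3; P2→R gives 6>2; P3→X gives 6>2]
(C,S,Z): not NE [P2→R gives 7>5; P3→X gives 6>3]

Nash profiles: (A,S,X)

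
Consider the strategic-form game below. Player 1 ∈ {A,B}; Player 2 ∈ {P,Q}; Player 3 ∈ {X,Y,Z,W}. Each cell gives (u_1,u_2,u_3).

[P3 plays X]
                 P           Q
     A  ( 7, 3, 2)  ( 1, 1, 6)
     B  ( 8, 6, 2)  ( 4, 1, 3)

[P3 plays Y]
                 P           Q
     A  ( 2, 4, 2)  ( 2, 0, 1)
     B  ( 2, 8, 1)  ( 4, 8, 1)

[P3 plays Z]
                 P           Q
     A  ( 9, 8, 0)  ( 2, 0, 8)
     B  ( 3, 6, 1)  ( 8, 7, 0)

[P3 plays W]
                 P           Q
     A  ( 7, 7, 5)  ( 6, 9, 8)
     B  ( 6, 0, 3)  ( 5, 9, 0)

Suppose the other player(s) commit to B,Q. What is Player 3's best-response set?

u_3(X vs B,Q) = 3
u_3(Y vs B,Q) = 1
u_3(Z vs B,Q) = 0
u_3(W vs B,Q) = 0
max payoff 3 at {X}

BR_3 = {X}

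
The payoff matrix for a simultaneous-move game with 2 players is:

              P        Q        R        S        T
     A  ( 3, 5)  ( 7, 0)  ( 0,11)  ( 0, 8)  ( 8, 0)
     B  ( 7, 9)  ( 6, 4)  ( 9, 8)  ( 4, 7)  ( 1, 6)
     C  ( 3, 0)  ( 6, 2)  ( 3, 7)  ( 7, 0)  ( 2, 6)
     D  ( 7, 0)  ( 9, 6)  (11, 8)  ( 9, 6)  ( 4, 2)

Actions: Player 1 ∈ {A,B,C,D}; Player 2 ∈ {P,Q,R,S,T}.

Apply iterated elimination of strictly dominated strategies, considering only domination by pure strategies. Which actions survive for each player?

IESDS → P1:{B,D} P2:{P,R}

P1 drop C (D beats it: P:7>3 Q:9>6 R:11>3 S:9>7 T:4>2)
P2 drop Q (R beats it: A:11>0 B:8>4 D:8>6)
P2 drop S (R beats it: A:11>8 B:8>7 D:8>6)
P2 drop T (R beats it: A:11>0 B:8>6 D:8>2)
P1 drop A (B beats it: P:7>3 R:9>0)
P1→{B,D} P2→{P,R}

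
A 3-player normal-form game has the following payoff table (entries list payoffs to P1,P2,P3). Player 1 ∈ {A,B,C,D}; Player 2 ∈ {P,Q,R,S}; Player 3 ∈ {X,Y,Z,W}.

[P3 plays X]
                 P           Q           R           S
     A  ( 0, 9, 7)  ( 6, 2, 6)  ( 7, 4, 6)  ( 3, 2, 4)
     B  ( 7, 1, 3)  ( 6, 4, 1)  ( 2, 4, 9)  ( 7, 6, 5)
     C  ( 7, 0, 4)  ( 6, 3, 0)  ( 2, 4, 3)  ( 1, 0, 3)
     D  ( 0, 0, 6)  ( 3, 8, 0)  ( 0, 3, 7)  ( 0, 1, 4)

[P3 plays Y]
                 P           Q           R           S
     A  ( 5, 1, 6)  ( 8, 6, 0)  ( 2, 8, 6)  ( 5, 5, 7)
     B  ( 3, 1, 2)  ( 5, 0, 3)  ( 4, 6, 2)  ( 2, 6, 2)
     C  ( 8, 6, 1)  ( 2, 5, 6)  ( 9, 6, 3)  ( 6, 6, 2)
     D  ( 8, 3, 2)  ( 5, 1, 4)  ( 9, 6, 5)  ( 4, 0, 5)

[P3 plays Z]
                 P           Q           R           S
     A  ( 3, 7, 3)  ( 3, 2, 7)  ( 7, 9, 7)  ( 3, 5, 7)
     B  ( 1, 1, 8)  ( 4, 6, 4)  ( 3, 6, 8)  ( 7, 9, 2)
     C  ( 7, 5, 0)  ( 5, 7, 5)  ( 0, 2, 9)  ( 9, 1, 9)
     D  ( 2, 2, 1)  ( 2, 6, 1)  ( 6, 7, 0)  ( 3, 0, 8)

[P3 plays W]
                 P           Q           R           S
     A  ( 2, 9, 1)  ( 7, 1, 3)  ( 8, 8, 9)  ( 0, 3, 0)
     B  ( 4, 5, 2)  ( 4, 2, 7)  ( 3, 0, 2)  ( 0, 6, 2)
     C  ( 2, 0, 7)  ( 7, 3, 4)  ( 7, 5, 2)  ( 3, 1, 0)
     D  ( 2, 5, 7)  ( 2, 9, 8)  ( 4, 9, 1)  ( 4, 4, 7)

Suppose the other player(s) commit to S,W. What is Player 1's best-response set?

argmax u_1 = {D}

u_1(A vs S,W) = 0
u_1(B vs S,W) = 0
u_1(C vs S,W) = 3
u_1(D vs S,W) = 4
max payoff 4 at {D}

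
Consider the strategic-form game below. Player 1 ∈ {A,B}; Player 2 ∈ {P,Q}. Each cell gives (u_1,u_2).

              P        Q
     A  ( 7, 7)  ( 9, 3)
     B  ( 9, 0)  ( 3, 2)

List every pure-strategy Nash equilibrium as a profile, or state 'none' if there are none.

Equilibria: none

(A,P): not NE [P1→B gives 9>7]
(A,Q): not NE [P2→P gives 7>3]
(B,P): not NE [P2→Q gives 2>0]
(B,Q): not NE [P1→A gives 9>3]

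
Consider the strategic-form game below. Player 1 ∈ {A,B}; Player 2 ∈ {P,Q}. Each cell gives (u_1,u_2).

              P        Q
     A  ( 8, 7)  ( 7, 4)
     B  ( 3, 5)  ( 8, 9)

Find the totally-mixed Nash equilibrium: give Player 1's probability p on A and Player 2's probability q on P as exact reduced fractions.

P1 mixes 4/7 on A; P2 mixes 1/6 on P

P1 indiff ⇒ q·8+(1-q)·7 = q·3+(1-q)·8 ⇒ q(5) = (1-q)(1) ⇒ q = 1/6
P2 indiff ⇒ p·7+(1-p)·5 = p·4+(1-p)·9 ⇒ p(3) = (1-p)(4) ⇒ p = 4/7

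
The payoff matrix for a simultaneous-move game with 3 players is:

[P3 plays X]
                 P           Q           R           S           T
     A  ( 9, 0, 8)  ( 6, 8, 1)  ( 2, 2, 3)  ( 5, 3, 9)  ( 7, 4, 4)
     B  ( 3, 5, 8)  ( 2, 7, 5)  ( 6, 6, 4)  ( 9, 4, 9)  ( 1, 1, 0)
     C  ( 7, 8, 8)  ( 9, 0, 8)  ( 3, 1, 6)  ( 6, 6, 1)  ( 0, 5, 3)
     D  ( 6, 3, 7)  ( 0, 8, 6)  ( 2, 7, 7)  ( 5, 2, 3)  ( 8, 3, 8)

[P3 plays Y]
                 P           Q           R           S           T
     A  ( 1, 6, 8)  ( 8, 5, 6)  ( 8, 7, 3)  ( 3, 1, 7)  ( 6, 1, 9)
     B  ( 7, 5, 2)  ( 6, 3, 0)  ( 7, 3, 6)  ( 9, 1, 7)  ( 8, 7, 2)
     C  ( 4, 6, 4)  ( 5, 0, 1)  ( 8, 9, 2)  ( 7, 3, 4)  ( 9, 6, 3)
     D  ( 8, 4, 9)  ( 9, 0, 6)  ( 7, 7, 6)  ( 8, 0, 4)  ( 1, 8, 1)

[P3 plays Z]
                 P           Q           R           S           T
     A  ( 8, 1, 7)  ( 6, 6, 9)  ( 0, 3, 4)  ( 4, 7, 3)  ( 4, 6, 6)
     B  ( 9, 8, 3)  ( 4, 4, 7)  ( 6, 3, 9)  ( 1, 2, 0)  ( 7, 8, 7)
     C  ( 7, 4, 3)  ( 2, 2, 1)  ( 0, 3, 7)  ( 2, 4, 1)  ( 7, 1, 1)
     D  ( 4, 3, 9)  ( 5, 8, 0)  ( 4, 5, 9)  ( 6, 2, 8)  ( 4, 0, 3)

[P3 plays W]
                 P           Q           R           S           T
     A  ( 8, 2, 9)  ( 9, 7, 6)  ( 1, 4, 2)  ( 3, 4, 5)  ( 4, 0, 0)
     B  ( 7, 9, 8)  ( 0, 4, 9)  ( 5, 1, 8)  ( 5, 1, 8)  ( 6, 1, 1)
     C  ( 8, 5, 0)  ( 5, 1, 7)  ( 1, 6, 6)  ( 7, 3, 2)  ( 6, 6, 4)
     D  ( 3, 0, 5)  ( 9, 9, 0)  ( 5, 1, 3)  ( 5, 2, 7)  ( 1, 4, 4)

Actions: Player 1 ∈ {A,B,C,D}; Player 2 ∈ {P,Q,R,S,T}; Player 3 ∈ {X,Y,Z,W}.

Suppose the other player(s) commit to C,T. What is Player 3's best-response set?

BR_3 = {W}

u_3(X vs C,T) = 3
u_3(Y vs C,T) = 3
u_3(Z vs C,T) = 1
u_3(W vs C,T) = 4
max payoff 4 at {W}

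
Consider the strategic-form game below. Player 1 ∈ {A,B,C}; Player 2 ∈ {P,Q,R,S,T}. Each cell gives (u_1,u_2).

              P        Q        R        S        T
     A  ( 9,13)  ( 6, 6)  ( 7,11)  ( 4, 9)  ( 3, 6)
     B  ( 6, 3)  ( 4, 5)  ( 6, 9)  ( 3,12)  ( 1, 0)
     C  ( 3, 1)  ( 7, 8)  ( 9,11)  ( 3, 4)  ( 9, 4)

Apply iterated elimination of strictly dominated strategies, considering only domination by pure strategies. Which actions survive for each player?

IESDS → P1:{A,C} P2:{P,R}

P1 drop B (A beats it: P:9>6 Q:6>4 R:7>6 S:4>3 T:3>1)
P2 drop Q (R beats it: A:11>6 C:11>8)
P2 drop S (R beats it: A:11>9 C:11>4)
P2 drop T (R beats it: A:11>6 C:11>4)
P1→{A,C} P2→{P,R}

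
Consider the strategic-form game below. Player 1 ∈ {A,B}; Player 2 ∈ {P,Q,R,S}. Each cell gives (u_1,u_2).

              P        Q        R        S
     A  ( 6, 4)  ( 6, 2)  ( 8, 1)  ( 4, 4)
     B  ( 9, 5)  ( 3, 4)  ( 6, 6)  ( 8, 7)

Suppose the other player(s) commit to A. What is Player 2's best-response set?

argmax u_2 = {P,S}

u_2(P vs A) = 4
u_2(Q vs A) = 2
u_2(R vs A) = 1
u_2(S vs A) = 4
max payoff 4 at {P,S}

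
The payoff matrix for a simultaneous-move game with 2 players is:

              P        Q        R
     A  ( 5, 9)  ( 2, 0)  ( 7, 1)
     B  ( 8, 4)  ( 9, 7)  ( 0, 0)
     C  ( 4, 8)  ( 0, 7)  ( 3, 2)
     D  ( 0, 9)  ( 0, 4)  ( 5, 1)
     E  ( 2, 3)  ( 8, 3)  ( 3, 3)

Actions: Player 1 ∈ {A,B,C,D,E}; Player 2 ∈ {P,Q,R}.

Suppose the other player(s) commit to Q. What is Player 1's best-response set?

P1 best: {B}

u_1(A vs Q) = 2
u_1(B vs Q) = 9
u_1(C vs Q) = 0
u_1(D vs Q) = 0
u_1(E vs Q) = 8
max payoff 9 at {B}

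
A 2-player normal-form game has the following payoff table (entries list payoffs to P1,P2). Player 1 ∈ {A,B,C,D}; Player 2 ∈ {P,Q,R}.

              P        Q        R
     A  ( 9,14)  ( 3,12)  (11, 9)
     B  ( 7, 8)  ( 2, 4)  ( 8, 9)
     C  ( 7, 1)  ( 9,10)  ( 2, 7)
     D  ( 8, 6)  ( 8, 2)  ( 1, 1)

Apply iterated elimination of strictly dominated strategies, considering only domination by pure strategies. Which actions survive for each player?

Survivors P1:{A,C,D} P2:{P,Q}

P1 drop B (A beats it: P:9>7 Q:3>2 R:11>8)
P2 drop R (Q beats it: A:12>9 C:10>7 D:2>1)
P1→{A,C,D} P2→{P,Q}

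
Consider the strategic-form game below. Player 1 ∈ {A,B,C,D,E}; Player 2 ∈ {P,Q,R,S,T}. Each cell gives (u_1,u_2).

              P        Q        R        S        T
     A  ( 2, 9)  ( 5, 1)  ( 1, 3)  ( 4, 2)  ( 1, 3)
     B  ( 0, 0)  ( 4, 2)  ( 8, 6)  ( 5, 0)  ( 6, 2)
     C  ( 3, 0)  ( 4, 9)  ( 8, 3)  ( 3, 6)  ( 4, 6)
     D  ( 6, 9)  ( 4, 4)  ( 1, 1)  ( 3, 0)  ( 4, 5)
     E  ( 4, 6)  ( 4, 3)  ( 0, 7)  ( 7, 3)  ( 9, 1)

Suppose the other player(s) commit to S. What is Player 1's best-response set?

u_1(A vs S) = 4
u_1(B vs S) = 5
u_1(C vs S) = 3
u_1(D vs S) = 3
u_1(E vs S) = 7
max payoff 7 at {E}

P1 best: {E}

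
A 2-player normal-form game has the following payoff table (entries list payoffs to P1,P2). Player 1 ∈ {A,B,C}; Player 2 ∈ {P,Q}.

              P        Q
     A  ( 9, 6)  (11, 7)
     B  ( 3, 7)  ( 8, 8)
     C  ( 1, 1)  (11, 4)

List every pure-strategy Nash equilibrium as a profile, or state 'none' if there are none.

(A,P): not NE [P2→Q gives 7>6]
(A,Q): NE
(B,P): not NE [P1→A gives 9>3; P2→Q gives 8>7]
(B,Q): not NE [P1→C gives 11>8]
(C,P): not NE [P1→A gives 9>1; P2→Q gives 4>1]
(C,Q): NE

PSNE = {(A,Q), (C,Q)}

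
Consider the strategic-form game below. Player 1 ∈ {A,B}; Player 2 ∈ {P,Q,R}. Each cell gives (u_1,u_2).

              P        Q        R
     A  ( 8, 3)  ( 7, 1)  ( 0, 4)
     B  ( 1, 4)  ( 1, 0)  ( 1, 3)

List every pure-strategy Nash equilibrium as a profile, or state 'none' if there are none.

Equilibria: none

(A,P): not NE [P2→R gives 4>3]
(A,Q): not NE [P2→R gives 4>1]
(A,R): not NE [P1→B gives 1>0]
(B,P): not NE [P1→A gives 8>1]
(B,Q): not NE [P1→A gives 7>1; P2→P gives 4>0]
(B,R): not NE [P2→P gives 4>3]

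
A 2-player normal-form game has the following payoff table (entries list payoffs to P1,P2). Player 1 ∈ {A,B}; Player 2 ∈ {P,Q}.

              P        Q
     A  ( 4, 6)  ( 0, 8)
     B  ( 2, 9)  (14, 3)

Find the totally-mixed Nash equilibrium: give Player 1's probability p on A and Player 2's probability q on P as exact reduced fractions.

P1 mixes 3/4 on A; P2 mixes 7/8 on P

P1 indiff ⇒ q·4+(1-q)·0 = q·2+(1-q)·14 ⇒ q(2) = (1-q)(14) ⇒ q = 7/8
P2 indiff ⇒ p·6+(1-p)·9 = p·8+(1-p)·3 ⇒ p(-2) = (1-p)(-6) ⇒ p = 3/4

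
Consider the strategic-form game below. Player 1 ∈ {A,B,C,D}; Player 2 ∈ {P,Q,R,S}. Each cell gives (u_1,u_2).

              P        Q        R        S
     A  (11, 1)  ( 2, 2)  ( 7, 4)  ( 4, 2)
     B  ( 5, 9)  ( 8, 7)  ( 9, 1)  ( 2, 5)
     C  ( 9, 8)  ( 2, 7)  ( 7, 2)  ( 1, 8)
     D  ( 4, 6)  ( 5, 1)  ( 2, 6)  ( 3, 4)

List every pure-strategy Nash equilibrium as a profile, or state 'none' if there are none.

(A,P): not NE [P2→R gives 4>1]
(A,Q): not NE [P1→B gives 8>2; P2→R gives 4>2]
(A,R): not NE [P1→B gives 9>7]
(A,S): not NE [P2→R gives 4>2]
(B,P): not NE [P1→A gives 11>5]
(B,Q): not NE [P2→P gives 9>7]
(B,R): not NE [P2→P gives 9>1]
(B,S): not NE [P1→A gives 4>2; P2→P gives 9>5]
(C,P): not NE [P1→A gives 11>9]
(C,Q): not NE [P1→B gives 8>2; P2→S gives 8>7]
(C,R): not NE [P1→B gives 9>7; P2→S gives 8>2]
(C,S): not NE [P1→A gives 4>1]
(D,P): not NE [P1→A gives 11>4]
(D,Q): not NE [P1→B gives 8>5; P2→R gives 6>1]
(D,R): not NE [P1→B gives 9>2]
(D,S): not NE [P1→A gives 4>3; P2→R gives 6>4]

Equilibria: none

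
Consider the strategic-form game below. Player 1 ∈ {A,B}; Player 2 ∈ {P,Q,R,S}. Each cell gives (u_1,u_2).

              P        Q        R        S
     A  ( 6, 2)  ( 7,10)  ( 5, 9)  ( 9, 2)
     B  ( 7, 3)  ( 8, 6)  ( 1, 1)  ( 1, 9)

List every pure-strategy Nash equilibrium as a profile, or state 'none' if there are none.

(A,P): not NE [P1→B gives 7>6; P2→Q gives 10>2]
(A,Q): not NE [P1→B gives 8>7]
(A,R): not NE [P2→Q gives 10>9]
(A,S): not NE [P2→Q gives 10>2]
(B,P): not NE [P2→S gives 9>3]
(B,Q): not NE [P2→S gives 9>6]
(B,R): not NE [P1→A gives 5>1; P2→S gives 9>1]
(B,S): not NE [P1→A gives 9>1]

No pure NE.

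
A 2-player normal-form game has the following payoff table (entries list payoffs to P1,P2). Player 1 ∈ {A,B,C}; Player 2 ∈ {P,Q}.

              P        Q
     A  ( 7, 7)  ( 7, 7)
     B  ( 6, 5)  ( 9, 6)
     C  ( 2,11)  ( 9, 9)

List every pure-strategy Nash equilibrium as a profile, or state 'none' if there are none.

(A,P): NE
(A,Q): not NE [P1→C gives 9>7]
(B,P): not NE [P1→A gives 7>6; P2→Q gives 6>5]
(B,Q): NE
(C,P): not NE [P1→A gives 7>2]
(C,Q): not NE [P2→P gives 11>9]

NE set: (A,P), (B,Q)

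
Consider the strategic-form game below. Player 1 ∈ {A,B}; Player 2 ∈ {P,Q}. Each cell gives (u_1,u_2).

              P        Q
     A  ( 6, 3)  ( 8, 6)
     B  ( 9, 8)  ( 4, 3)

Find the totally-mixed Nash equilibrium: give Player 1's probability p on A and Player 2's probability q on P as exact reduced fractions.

P1 mixes 5/8 on A; P2 mixes 4/7 on P

P1 indiff ⇒ q·6+(1-q)·8 = q·9+(1-q)·4 ⇒ q(-3) = (1-q)(-4) ⇒ q = 4/7
P2 indiff ⇒ p·3+(1-p)·8 = p·6+(1-p)·3 ⇒ p(-3) = (1-p)(-5) ⇒ p = 5/8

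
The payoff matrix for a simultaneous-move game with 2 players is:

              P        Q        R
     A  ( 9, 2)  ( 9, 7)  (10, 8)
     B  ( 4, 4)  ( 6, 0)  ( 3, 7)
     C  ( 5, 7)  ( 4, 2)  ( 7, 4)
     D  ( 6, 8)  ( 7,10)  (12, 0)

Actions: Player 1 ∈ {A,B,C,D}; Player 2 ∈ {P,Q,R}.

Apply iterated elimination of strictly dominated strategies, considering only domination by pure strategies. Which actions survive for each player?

P1 drop B (A beats it: P:9>4 Q:9>6 R:10>3)
P1 drop C (A beats it: P:9>5 Q:9>4 R:10>7)
P2 drop P (Q beats it: A:7>2 D:10>8)
P1→{A,D} P2→{Q,R}

Remaining: P1:{A,D} P2:{Q,R}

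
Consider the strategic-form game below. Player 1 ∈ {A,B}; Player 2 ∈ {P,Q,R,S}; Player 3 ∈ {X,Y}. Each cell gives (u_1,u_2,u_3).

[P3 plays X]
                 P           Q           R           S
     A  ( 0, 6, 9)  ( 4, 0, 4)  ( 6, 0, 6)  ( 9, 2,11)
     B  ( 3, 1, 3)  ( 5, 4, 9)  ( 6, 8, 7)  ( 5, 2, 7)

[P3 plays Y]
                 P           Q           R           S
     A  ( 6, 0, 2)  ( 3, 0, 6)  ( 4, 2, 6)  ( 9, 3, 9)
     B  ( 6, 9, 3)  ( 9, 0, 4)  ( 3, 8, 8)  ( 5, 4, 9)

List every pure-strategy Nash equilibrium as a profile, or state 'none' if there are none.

Nash profiles: (B,P,Y)

(A,P,X): not NE [P1→B gives 3>0]
(A,P,Y): not NE [P2→S gives 3>0; P3→X gives 9>2]
(A,Q,X): not NE [P1→B gives 5>4; P2→P gives 6>0; P3→Y gives 6>4]
(A,Q,Y): not NE [P1→B gives 9>3; P2→S gives 3>0]
(A,R,X): not NE [P2→P gives 6>0]
(A,R,Y): not NE [P2→S gives 3>2]
(A,S,X): not NE [P2→P gives 6>2]
(A,S,Y): not NE [P3→X gives 11>9]
(B,P,X): not NE [P2→R gives 8>1]
(B,P,Y): NE
(B,Q,X): not NE [P2→R gives 8>4]
(B,Q,Y): not NE [P2→P gives 9>0; P3→X gives 9>4]
(B,R,X): not NE [P3→Y gives 8>7]
(B,R,Y): not NE [P1→A gives 4>3; P2→P gives 9>8]
(B,S,X): not NE [P1→A gives 9>5; P2→R gives 8>2; P3→Y gives 9>7]
(B,S,Y): not NE [P1→A gives 9>5; P2→P gives 9>4]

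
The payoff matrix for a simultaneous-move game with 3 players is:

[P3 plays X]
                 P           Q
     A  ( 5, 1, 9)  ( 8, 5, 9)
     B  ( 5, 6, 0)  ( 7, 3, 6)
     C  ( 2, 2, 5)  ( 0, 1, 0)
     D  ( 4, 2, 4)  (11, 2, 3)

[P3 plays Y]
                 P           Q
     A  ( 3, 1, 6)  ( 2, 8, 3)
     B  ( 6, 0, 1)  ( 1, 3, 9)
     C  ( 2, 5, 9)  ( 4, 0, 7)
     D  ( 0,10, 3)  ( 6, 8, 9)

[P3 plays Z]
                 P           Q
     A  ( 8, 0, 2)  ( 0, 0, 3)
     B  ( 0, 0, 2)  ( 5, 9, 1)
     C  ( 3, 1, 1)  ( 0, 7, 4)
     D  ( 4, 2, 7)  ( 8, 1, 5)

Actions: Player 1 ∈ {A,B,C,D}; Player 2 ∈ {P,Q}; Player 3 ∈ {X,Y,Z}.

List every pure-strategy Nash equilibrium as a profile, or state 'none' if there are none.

PSNE: ∅

(A,P,X): not NE [P2→Q gives 5>1]
(A,P,Y): not NE [P1→B gives 6>3; P2→Q gives 8>1; P3→X gives 9>6]
(A,P,Z): not NE [P3→X gives 9>2]
(A,Q,X): not NE [P1→D gives 11>8]
(A,Q,Y): not NE [P1→D gives 6>2; P3→X gives 9>3]
(A,Q,Z): not NE [P1→D gives 8>0; P3→X gives 9>3]
(B,P,X): not NE [P3→Z gives 2>0]
(B,P,Y): not NE [P2→Q gives 3>0; P3→Z gives 2>1]
(B,P,Z): not NE [P1→A gives 8>0; P2→Q gives 9>0]
(B,Q,X): not NE [P1→D gives 11>7; P2→P gives 6>3; P3→Y gives 9>6]
(B,Q,Y): not NE [P1→D gives 6>1]
(B,Q,Z): not NE [P1→D gives 8>5; P3→Y gives 9>1]
(C,P,X): not NE [P1→B gives 5>2; P3→Y gives 9>5]
(C,P,Y): not NE [P1→B gives 6>2]
(C,P,Z): not NE [P1→A gives 8>3; P2→Q gives 7>1; P3→Y gives 9>1]
(C,Q,X): not NE [P1→D gives 11>0; P2→P gives 2>1; P3→Y gives 7>0]
(C,Q,Y): not NE [P1→D gives 6>4; P2→P gives 5>0]
(C,Q,Z): not NE [P1→D gives 8>0; P3→Y gives 7>4]
(D,P,X): not NE [P1→B gives 5>4; P3→Z gives 7>4]
(D,P,Y): not NE [P1→B gives 6>0; P3→Z gives 7>3]
(D,P,Z): not NE [P1→A gives 8>4]
(D,Q,X): not NE [P3→Y gives 9>3]
(D,Q,Y): not NE [P2→P gives 10>8]
(D,Q,Z): not NE [P2→P gives 2>1; P3→Y gives 9>5]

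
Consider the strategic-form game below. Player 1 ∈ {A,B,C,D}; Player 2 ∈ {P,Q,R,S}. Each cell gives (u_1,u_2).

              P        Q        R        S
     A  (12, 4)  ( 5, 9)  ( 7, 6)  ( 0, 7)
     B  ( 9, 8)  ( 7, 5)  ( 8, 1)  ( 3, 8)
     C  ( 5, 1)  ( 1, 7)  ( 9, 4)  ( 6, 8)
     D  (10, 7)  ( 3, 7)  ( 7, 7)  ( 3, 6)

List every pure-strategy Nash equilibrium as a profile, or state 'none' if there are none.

(A,P): not NE [P2→Q gives 9>4]
(A,Q): not NE [P1→B gives 7>5]
(A,R): not NE [P1→C gives 9>7; P2→Q gives 9>6]
(A,S): not NE [P1→C gives 6>0; P2→Q gives 9>7]
(B,P): not NE [P1→A gives 12>9]
(B,Q): not NE [P2→S gives 8>5]
(B,R): not NE [P1→C gives 9>8; P2→S gives 8>1]
(B,S): not NE [P1→C gives 6>3]
(C,P): not NE [P1→A gives 12>5; P2→S gives 8>1]
(C,Q): not NE [P1→B gives 7>1; P2→S gives 8>7]
(C,R): not NE [P2→S gives 8>4]
(C,S): NE
(D,P): not NE [P1→A gives 12>10]
(D,Q): not NE [P1→B gives 7>3]
(D,R): not NE [P1→C gives 9>7]
(D,S): not NE [P1→C gives 6>3; P2→R gives 7>6]

PSNE = {(C,S)}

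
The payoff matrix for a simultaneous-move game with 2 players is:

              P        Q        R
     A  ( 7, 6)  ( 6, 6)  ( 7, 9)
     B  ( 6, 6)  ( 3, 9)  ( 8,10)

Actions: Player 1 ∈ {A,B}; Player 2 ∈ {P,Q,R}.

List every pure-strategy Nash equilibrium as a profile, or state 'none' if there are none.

Nash profiles: (B,R)

(A,P): not NE [P2→R gives 9>6]
(A,Q): not NE [P2→R gives 9>6]
(A,R): not NE [P1→B gives 8>7]
(B,P): not NE [P1→A gives 7>6; P2→R gives 10>6]
(B,Q): not NE [P1→A gives 6>3; P2→R gives 10>9]
(B,R): NE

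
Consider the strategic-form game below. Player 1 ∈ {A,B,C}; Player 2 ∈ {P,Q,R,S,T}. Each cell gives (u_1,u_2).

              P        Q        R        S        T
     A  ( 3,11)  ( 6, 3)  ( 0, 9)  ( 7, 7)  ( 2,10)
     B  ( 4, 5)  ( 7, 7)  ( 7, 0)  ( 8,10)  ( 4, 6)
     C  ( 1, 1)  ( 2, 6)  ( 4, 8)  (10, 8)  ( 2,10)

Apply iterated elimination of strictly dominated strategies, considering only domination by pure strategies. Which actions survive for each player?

Remaining: P1:{B,C} P2:{S,T}

P1 drop A (B beats it: P:4>3 Q:7>6 R:7>0 S:8>7 T:4>2)
P2 drop P (Q beats it: B:7>5 C:6>1)
P2 drop Q (S beats it: B:10>7 C:8>6)
P2 drop R (T beats it: B:6>0 C:10>8)
P1→{B,C} P2→{S,T}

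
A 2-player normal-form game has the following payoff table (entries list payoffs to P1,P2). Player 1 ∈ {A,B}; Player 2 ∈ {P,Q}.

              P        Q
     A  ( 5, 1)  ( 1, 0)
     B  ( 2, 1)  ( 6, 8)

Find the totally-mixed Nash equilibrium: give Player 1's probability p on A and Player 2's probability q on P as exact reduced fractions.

P1 indiff ⇒ q·5+(1-q)·1 = q·2+(1-q)·6 ⇒ q(3) = (1-q)(5) ⇒ q = 5/8
P2 indiff ⇒ p·1+(1-p)·1 = p·0+(1-p)·8 ⇒ p(1) = (1-p)(7) ⇒ p = 7/8

P1 mixes 7/8 on A; P2 mixes 5/8 on P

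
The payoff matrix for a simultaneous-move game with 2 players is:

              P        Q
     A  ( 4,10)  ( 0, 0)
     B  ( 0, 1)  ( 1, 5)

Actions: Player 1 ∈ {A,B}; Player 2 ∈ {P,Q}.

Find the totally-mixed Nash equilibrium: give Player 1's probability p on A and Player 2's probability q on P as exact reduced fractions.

P1 indiff ⇒ q·4+(1-q)·0 = q·0+(1-q)·1 ⇒ q(4) = (1-q)(1) ⇒ q = 1/5
P2 indiff ⇒ p·10+(1-p)·1 = p·0+(1-p)·5 ⇒ p(10) = (1-p)(4) ⇒ p = 2/7

p=2/7, q=1/5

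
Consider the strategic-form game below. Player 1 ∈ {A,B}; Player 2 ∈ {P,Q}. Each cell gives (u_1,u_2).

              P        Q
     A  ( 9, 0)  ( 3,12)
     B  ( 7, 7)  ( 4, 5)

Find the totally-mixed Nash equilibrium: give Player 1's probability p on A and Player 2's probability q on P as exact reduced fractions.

P1 mixes 1/7 on A; P2 mixes 1/3 on P

P1 indiff ⇒ q·9+(1-q)·3 = q·7+(1-q)·4 ⇒ q(2) = (1-q)(1) ⇒ q = 1/3
P2 indiff ⇒ p·0+(1-p)·7 = p·12+(1-p)·5 ⇒ p(-12) = (1-p)(-2) ⇒ p = 1/7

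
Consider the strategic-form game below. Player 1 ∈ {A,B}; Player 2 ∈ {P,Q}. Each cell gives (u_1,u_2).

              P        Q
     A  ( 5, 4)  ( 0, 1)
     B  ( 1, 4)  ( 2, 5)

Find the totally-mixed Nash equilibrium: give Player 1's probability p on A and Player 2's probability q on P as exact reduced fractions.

P1 mixes 1/4 on A; P2 mixes 1/3 on P

P1 indiff ⇒ q·5+(1-q)·0 = q·1+(1-q)·2 ⇒ q(4) = (1-q)(2) ⇒ q = 1/3
P2 indiff ⇒ p·4+(1-p)·4 = p·1+(1-p)·5 ⇒ p(3) = (1-p)(1) ⇒ p = 1/4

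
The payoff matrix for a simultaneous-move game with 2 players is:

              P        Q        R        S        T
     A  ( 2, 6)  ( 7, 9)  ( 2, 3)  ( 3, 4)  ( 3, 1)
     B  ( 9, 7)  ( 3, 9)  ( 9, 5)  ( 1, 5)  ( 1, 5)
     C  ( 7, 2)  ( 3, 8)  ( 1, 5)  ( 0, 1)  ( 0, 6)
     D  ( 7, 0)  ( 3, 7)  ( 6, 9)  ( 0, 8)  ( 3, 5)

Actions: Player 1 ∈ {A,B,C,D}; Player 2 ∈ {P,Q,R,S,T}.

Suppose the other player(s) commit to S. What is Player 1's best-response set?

u_1(A vs S) = 3
u_1(B vs S) = 1
u_1(C vs S) = 0
u_1(D vs S) = 0
max payoff 3 at {A}

argmax u_1 = {A}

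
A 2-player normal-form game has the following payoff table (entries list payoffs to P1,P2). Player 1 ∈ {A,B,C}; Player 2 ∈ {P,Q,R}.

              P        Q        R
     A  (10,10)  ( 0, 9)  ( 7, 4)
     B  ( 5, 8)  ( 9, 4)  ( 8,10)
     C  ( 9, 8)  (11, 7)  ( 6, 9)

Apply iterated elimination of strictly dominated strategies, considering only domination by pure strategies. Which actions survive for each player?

P2 drop Q (P beats it: A:10>9 B:8>4 C:8>7)
P1 drop C (A beats it: P:10>9 R:7>6)
P1→{A,B} P2→{P,R}

Remaining: P1:{A,B} P2:{P,R}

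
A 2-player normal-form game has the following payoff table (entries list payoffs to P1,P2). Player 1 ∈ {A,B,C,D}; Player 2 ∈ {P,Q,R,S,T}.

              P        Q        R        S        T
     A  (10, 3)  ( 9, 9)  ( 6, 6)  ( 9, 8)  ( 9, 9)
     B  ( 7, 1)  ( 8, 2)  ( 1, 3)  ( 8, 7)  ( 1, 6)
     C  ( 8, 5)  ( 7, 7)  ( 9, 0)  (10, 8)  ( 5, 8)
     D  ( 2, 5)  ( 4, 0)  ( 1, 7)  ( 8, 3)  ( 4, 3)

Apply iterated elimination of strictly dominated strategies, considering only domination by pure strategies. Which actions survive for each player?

IESDS → P1:{A,C} P2:{Q,S,T}

P1 drop B (A beats it: P:10>7 Q:9>8 R:6>1 S:9>8 T:9>1)
P1 drop D (A beats it: P:10>2 Q:9>4 R:6>1 S:9>8 T:9>4)
P2 drop P (Q beats it: A:9>3 C:7>5)
P2 drop R (Q beats it: A:9>6 C:7>0)
P1→{A,C} P2→{Q,S,T}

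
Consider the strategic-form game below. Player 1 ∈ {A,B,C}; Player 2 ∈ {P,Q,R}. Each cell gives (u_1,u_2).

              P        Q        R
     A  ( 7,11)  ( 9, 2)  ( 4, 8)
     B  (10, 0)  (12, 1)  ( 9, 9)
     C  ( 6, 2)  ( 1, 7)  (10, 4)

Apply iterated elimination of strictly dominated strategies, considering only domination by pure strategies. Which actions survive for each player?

Remaining: P1:{B,C} P2:{Q,R}

P1 drop A (B beats it: P:10>7 Q:12>9 R:9>4)
P2 drop P (Q beats it: B:1>0 C:7>2)
P1→{B,C} P2→{Q,R}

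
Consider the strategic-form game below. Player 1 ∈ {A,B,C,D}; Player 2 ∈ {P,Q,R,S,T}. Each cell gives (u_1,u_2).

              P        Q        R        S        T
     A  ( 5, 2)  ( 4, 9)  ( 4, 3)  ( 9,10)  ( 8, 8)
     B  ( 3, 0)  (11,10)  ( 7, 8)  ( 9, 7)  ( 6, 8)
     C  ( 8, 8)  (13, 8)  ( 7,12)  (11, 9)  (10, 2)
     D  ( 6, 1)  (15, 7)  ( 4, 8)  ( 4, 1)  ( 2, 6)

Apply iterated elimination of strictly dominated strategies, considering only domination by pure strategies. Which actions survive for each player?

Remaining: P1:{B,C,D} P2:{Q,R}

P1 drop A (C beats it: P:8>5 Q:13>4 R:7>4 S:11>9 T:10>8)
P2 drop P (R beats it: B:8>0 C:12>8 D:8>1)
P2 drop S (R beats it: B:8>7 C:12>9 D:8>1)
P2 drop T (Q beats it: B:10>8 C:8>2 D:7>6)
P1→{B,C,D} P2→{Q,R}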